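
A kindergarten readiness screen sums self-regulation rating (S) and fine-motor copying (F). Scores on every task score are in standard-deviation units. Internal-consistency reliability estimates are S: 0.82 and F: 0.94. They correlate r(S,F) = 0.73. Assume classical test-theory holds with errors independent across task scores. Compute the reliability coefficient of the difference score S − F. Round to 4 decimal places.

Var(S−F) = 1 + 1 − 2·0.73 = 2 − 1.46 = 0.54.
Because errors are independent across components, Cov(Tᵢ,Tⱼ) = Cov(Xᵢ,Xⱼ); the off-diagonal part of the true-score variance is the same as above.
True-score variance = [0.82 + 0.94] − 1.46 = 1.76 − 1.46 = 0.3.
Reliability = 0.3 / 0.54 = 0.5556.

0.5556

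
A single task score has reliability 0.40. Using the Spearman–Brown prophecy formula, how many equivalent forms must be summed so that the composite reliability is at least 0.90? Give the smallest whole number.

k ≥ ρ*(1−ρ₁)/(ρ₁(1−ρ*)) = 0.90·0.60 / (0.40·0.10) = 13.500.
Smallest integer k = 14.

14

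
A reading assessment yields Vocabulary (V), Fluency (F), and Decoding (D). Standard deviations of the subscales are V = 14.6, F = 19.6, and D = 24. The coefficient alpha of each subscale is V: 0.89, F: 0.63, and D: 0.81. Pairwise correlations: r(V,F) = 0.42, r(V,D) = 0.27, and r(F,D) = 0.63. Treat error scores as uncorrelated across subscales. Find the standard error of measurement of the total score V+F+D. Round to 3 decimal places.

16.584

Var(total) = 1173.32 + 1022.29 = 2195.61.
True-score variance = 898.293 + 1022.29 = 1920.59, so reliability = 0.8747.
Error variance = 2195.61 − 1920.59 = 275.027; SEM = √275.027 = 16.584.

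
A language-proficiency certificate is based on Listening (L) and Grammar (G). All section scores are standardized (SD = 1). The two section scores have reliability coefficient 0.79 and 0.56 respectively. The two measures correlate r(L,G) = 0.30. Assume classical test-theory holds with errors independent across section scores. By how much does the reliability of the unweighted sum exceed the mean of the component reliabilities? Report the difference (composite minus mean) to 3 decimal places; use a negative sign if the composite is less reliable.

0.075

Var(sum) = 2 + 0.6 = 2.6; true-score variance = 1.35 + 0.6 = 1.95; composite reliability = 0.7500.
Mean component reliability = 0.6750.
Difference = 0.7500 − 0.6750 = 0.075.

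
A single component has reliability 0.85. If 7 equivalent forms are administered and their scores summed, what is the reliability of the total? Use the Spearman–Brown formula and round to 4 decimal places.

ρ_k = kρ / (1 + (k−1)ρ) = 7·0.85 / (1 + 6·0.85) = 5.950 / 6.100 = 0.9754.

0.9754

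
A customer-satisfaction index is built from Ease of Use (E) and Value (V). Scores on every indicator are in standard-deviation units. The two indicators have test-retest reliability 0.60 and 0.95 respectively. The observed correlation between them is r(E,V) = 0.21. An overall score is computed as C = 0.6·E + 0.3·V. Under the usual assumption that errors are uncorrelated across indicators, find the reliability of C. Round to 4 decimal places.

0.7175

Var(C) = 0.6² + 0.3² + 2·[0.18·0.21] = 0.45 + 0.0756 = 0.5256.
Under uncorrelated errors the observed covariances equal the true-score covariances, so only the own-variance terms attenuate.
True-score variance = [0.6²·0.60 + 0.3²·0.95] + 0.0756 = 0.3015 + 0.0756 = 0.3771.
Reliability = 0.3771 / 0.5256 = 0.7175.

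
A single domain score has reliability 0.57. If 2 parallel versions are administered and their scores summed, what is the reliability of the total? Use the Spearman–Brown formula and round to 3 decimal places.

ρ_k = kρ / (1 + (k−1)ρ) = 2·0.57 / (1 + 1·0.57) = 1.140 / 1.570 = 0.726.

0.726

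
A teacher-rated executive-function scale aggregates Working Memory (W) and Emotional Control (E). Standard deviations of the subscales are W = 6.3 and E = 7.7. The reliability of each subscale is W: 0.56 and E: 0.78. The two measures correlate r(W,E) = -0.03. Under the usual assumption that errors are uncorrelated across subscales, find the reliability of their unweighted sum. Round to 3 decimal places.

Var(W+E) = 6.3² + 7.7² + 2·[6.3·7.7·(-0.03)] = 98.98 − 2.9106 = 96.0694.
Under uncorrelated errors the observed covariances equal the true-score covariances, so only the own-variance terms attenuate.
True-score variance = [6.3²·0.56 + 7.7²·0.78] − 2.9106 = 68.4726 − 2.9106 = 65.562.
Reliability = 65.562 / 96.0694 = 0.682.

0.682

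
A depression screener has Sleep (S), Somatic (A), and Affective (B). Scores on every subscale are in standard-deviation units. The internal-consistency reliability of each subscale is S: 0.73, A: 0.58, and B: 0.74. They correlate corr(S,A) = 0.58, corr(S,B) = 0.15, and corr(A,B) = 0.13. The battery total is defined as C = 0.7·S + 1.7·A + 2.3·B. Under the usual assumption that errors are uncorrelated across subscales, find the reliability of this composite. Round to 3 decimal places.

0.764

Var(C) = 0.7² + 1.7² + 2.3² + 2·[1.19·0.58 + 1.61·0.15 + 3.91·0.13] = 8.67 + 2.88 = 11.55.
Because errors are independent across components, Cov(Tᵢ,Tⱼ) = Cov(Xᵢ,Xⱼ); the off-diagonal part of the true-score variance is the same as above.
True-score variance = [0.7²·0.73 + 1.7²·0.58 + 2.3²·0.74] + 2.88 = 5.9485 + 2.88 = 8.8285.
Reliability = 8.8285 / 11.55 = 0.764.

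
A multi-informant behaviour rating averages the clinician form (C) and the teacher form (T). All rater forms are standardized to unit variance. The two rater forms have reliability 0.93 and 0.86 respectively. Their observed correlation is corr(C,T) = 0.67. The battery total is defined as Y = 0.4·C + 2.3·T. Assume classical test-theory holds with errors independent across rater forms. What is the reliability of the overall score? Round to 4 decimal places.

0.8875

Var(Y) = 0.4² + 2.3² + 2·[0.92·0.67] = 5.45 + 1.2328 = 6.6828.
Under uncorrelated errors the observed covariances equal the true-score covariances, so only the own-variance terms attenuate.
True-score variance = [0.4²·0.93 + 2.3²·0.86] + 1.2328 = 4.6982 + 1.2328 = 5.931.
Reliability = 5.931 / 6.6828 = 0.8875.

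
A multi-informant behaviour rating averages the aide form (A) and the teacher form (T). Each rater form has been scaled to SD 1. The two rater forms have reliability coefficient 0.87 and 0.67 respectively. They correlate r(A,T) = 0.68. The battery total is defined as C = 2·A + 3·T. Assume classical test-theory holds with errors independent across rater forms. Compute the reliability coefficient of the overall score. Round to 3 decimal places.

Var(C) = 2² + 3² + 2·[6·0.68] = 13 + 8.16 = 21.16.
With uncorrelated errors the cross-covariances are all true-score covariance, so they carry over unchanged; only the diagonal terms shrink to ρᵢσᵢ².
True-score variance = [2²·0.87 + 3²·0.67] + 8.16 = 9.51 + 8.16 = 17.67.
Reliability = 17.67 / 21.16 = 0.835.

0.835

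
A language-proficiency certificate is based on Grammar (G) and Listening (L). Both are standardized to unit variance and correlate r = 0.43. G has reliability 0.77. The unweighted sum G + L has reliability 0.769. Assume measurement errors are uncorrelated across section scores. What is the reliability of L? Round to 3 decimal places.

Var(G+L) = 2 + 2·0.43 = 2.860.
True-score variance = ρ_G + ρ_L + 2·0.43, so 0.769 = (0.77 + ρ_L + 0.86) / 2.860.
ρ_L = 0.769·2.860 − 0.77 − 0.86 = 0.569.

0.569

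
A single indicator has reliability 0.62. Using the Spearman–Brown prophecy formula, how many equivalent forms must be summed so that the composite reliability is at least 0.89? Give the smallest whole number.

5

k ≥ ρ*(1−ρ₁)/(ρ₁(1−ρ*)) = 0.89·0.38 / (0.62·0.11) = 4.959.
Smallest integer k = 5.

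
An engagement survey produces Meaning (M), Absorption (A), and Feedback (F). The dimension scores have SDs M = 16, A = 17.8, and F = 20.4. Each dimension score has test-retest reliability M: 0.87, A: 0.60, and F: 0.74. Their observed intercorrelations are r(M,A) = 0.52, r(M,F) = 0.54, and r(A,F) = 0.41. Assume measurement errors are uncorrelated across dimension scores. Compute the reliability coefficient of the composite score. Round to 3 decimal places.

Var(M+A+F) = 16² + 17.8² + 20.4² + 2·[16·17.8·0.52 + 16·20.4·0.54 + 17.8·20.4·0.41] = 989 + 946.462 = 1935.46.
Because errors are independent across components, Cov(Tᵢ,Tⱼ) = Cov(Xᵢ,Xⱼ); the off-diagonal part of the true-score variance is the same as above.
True-score variance = [16²·0.87 + 17.8²·0.60 + 20.4²·0.74] + 946.462 = 720.782 + 946.462 = 1667.24.
Reliability = 1667.24 / 1935.46 = 0.861.

0.861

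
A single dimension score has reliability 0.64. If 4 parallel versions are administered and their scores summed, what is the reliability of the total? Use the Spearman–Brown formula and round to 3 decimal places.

ρ_k = kρ / (1 + (k−1)ρ) = 4·0.64 / (1 + 3·0.64) = 2.560 / 2.920 = 0.877.

0.877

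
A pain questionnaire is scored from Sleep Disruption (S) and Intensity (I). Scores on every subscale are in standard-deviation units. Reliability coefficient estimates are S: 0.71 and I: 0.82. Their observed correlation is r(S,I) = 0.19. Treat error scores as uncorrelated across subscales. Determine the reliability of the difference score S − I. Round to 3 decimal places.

Var(S−I) = 1 + 1 − 2·0.19 = 2 − 0.38 = 1.62.
With uncorrelated errors the cross-covariances are all true-score covariance, so they carry over unchanged; only the diagonal terms shrink to ρᵢσᵢ².
True-score variance = [0.71 + 0.82] − 0.38 = 1.53 − 0.38 = 1.15.
Reliability = 1.15 / 1.62 = 0.710.

0.710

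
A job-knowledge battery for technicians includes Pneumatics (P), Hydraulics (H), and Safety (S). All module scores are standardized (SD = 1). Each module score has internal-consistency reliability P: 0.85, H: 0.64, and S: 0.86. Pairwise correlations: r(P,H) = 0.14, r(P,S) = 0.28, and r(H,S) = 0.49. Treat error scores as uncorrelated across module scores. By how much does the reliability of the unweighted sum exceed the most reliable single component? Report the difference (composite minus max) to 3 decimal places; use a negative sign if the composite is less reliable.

Var(sum) = 3 + 1.82 = 4.82; true-score variance = 2.35 + 1.82 = 4.17; composite reliability = 0.8651.
Max component reliability = 0.8600.
Difference = 0.8651 − 0.8600 = 0.005.

0.005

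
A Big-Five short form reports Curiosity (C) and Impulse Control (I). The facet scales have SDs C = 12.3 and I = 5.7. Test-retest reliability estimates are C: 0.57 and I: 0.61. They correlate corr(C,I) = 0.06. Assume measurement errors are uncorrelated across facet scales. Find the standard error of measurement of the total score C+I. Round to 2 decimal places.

8.82

Var(total) = 183.78 + 8.4132 = 192.193.
True-score variance = 106.054 + 8.4132 = 114.467, so reliability = 0.5956.
Error variance = 192.193 − 114.467 = 77.7258; SEM = √77.7258 = 8.82.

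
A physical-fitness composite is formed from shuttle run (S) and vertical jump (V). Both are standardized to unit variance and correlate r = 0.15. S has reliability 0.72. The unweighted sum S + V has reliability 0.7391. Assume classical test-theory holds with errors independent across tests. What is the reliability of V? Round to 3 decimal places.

Var(S+V) = 2 + 2·0.15 = 2.300.
True-score variance = ρ_S + ρ_V + 2·0.15, so 0.7391 = (0.72 + ρ_V + 0.30) / 2.300.
ρ_V = 0.7391·2.300 − 0.72 − 0.30 = 0.680.

0.680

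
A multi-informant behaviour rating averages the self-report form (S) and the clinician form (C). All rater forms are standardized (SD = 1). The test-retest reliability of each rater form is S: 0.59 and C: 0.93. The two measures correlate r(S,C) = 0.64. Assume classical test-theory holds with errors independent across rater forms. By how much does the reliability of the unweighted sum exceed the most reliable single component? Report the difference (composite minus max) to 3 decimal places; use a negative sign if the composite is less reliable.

-0.076

Var(sum) = 2 + 1.28 = 3.28; true-score variance = 1.52 + 1.28 = 2.8; composite reliability = 0.8537.
Max component reliability = 0.9300.
Difference = 0.8537 − 0.9300 = -0.076.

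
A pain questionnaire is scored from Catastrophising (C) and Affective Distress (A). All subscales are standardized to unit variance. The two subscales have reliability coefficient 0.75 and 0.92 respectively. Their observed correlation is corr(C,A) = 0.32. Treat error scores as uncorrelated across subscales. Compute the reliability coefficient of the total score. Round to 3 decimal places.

Var(C+A) = 2 + 2·[0.32] = 2 + 0.64 = 2.64.
With uncorrelated errors the cross-covariances are all true-score covariance, so they carry over unchanged; only the diagonal terms shrink to ρᵢσᵢ².
True-score variance = [0.75 + 0.92] + 0.64 = 1.67 + 0.64 = 2.31.
Reliability = 2.31 / 2.64 = 0.875.

0.875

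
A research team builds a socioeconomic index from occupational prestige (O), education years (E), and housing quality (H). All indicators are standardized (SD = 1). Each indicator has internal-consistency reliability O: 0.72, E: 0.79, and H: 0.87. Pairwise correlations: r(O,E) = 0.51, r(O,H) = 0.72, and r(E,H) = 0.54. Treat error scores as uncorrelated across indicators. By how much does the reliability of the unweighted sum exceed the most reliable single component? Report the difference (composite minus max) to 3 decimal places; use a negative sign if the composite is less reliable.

Var(sum) = 3 + 3.54 = 6.54; true-score variance = 2.38 + 3.54 = 5.92; composite reliability = 0.9052.
Max component reliability = 0.8700.
Difference = 0.9052 − 0.8700 = 0.035.

0.035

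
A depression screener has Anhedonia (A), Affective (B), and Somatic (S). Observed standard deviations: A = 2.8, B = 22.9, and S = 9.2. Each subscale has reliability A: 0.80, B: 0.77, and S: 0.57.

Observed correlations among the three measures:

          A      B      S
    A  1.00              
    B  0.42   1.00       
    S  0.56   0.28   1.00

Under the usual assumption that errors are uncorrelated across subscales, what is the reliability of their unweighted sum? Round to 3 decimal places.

0.806

Var(A+B+S) = 2.8² + 22.9² + 9.2² + 2·[2.8·22.9·0.42 + 2.8·9.2·0.56 + 22.9·9.2·0.28] = 616.89 + 200.693 = 817.583.
Under uncorrelated errors the observed covariances equal the true-score covariances, so only the own-variance terms attenuate.
True-score variance = [2.8²·0.80 + 22.9²·0.77 + 9.2²·0.57] + 200.693 = 458.312 + 200.693 = 659.005.
Reliability = 659.005 / 817.583 = 0.806.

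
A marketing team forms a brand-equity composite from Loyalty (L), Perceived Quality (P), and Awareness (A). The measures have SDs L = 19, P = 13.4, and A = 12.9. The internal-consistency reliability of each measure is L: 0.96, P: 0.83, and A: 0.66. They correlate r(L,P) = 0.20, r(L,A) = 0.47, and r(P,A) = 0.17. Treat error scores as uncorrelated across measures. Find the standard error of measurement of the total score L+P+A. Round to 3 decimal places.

Var(total) = 706.97 + 391.006 = 1097.98.
True-score variance = 605.425 + 391.006 = 996.432, so reliability = 0.9075.
Error variance = 1097.98 − 996.432 = 101.545; SEM = √101.545 = 10.077.

10.077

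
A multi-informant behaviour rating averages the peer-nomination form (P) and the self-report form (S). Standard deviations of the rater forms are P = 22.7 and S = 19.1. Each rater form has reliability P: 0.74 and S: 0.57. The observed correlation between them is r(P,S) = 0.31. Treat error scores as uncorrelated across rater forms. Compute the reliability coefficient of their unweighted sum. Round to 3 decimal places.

Var(P+S) = 22.7² + 19.1² + 2·[22.7·19.1·0.31] = 880.1 + 268.813 = 1148.91.
With uncorrelated errors the cross-covariances are all true-score covariance, so they carry over unchanged; only the diagonal terms shrink to ρᵢσᵢ².
True-score variance = [22.7²·0.74 + 19.1²·0.57] + 268.813 = 589.256 + 268.813 = 858.07.
Reliability = 858.07 / 1148.91 = 0.747.

0.747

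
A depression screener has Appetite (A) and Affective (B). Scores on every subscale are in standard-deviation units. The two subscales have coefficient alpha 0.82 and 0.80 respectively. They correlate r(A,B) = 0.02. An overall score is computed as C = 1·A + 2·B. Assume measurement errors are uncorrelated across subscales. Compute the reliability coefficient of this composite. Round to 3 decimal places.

Var(C) = 1 + 2² + 2·[2·0.02] = 5 + 0.08 = 5.08.
Under uncorrelated errors the observed covariances equal the true-score covariances, so only the own-variance terms attenuate.
True-score variance = [0.82 + 2²·0.80] + 0.08 = 4.02 + 0.08 = 4.1.
Reliability = 4.1 / 5.08 = 0.807.

0.807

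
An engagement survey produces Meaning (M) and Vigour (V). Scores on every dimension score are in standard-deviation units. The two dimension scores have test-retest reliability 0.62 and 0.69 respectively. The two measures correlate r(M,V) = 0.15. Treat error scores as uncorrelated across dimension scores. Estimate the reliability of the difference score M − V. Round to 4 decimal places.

Var(M−V) = 1 + 1 − 2·0.15 = 2 − 0.3 = 1.7.
With uncorrelated errors the cross-covariances are all true-score covariance, so they carry over unchanged; only the diagonal terms shrink to ρᵢσᵢ².
True-score variance = [0.62 + 0.69] − 0.3 = 1.31 − 0.3 = 1.01.
Reliability = 1.01 / 1.7 = 0.5941.

0.5941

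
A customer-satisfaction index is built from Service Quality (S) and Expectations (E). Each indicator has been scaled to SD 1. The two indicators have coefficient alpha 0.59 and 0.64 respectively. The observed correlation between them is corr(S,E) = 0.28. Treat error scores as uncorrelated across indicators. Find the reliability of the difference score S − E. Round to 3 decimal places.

0.465

Var(S−E) = 1 + 1 − 2·0.28 = 2 − 0.56 = 1.44.
Because errors are independent across components, Cov(Tᵢ,Tⱼ) = Cov(Xᵢ,Xⱼ); the off-diagonal part of the true-score variance is the same as above.
True-score variance = [0.59 + 0.64] − 0.56 = 1.23 − 0.56 = 0.67.
Reliability = 0.67 / 1.44 = 0.465.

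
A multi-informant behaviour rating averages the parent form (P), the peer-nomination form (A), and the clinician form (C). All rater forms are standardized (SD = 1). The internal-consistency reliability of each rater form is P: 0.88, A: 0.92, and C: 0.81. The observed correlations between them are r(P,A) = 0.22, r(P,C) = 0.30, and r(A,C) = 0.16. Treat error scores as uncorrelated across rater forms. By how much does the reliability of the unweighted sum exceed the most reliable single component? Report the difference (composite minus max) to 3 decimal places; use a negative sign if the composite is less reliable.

-0.009

Var(sum) = 3 + 1.36 = 4.36; true-score variance = 2.61 + 1.36 = 3.97; composite reliability = 0.9106.
Max component reliability = 0.9200.
Difference = 0.9106 − 0.9200 = -0.009.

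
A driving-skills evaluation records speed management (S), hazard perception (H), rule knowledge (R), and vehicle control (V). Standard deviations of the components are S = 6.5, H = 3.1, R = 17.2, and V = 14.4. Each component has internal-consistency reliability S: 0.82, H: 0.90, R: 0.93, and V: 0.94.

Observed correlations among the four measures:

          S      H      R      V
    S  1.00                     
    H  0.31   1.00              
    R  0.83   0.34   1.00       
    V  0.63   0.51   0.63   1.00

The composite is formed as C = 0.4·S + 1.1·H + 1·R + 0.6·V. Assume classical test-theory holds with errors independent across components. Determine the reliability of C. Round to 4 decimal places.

Var(C) = 0.4²·6.5² + 1.1²·3.1² + 17.2² + 0.6²·14.4² + 2·[0.44·6.5·3.1·0.31 + 0.4·6.5·17.2·0.83 + 0.24·6.5·14.4·0.63 + 1.1·3.1·17.2·0.34 + 0.66·3.1·14.4·0.51 + 0.6·17.2·14.4·0.63] = 388.878 + 365.218 = 754.096.
Because errors are independent across components, Cov(Tᵢ,Tⱼ) = Cov(Xᵢ,Xⱼ); the off-diagonal part of the true-score variance is the same as above.
True-score variance = [0.4²·6.5²·0.82 + 1.1²·3.1²·0.90 + 17.2²·0.93 + 0.6²·14.4²·0.94] + 365.218 = 361.31 + 365.218 = 726.528.
Reliability = 726.528 / 754.096 = 0.9634.

0.9634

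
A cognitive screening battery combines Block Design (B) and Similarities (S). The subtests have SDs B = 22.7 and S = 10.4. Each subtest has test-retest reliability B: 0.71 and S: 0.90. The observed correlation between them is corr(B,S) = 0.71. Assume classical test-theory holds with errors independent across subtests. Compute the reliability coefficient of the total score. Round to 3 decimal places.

Var(B+S) = 22.7² + 10.4² + 2·[22.7·10.4·0.71] = 623.45 + 335.234 = 958.684.
Under uncorrelated errors the observed covariances equal the true-score covariances, so only the own-variance terms attenuate.
True-score variance = [22.7²·0.71 + 10.4²·0.90] + 335.234 = 463.2 + 335.234 = 798.433.
Reliability = 798.433 / 958.684 = 0.833.

0.833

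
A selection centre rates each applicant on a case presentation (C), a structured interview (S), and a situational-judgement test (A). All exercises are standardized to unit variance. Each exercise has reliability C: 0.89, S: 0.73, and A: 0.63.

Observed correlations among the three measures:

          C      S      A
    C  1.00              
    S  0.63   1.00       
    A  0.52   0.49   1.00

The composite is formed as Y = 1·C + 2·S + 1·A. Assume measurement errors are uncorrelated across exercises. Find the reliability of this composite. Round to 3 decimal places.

Var(Y) = 1 + 2² + 1 + 2·[2·0.63 + 0.52 + 2·0.49] = 6 + 5.52 = 11.52.
Because errors are independent across components, Cov(Tᵢ,Tⱼ) = Cov(Xᵢ,Xⱼ); the off-diagonal part of the true-score variance is the same as above.
True-score variance = [0.89 + 2²·0.73 + 0.63] + 5.52 = 4.44 + 5.52 = 9.96.
Reliability = 9.96 / 11.52 = 0.865.

0.865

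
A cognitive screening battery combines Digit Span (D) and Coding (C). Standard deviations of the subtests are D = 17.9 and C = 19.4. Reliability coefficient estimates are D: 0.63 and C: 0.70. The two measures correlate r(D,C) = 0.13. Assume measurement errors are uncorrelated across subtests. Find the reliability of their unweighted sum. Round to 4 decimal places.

0.7059

Var(D+C) = 17.9² + 19.4² + 2·[17.9·19.4·0.13] = 696.77 + 90.2876 = 787.058.
Under uncorrelated errors the observed covariances equal the true-score covariances, so only the own-variance terms attenuate.
True-score variance = [17.9²·0.63 + 19.4²·0.70] + 90.2876 = 465.31 + 90.2876 = 555.598.
Reliability = 555.598 / 787.058 = 0.7059.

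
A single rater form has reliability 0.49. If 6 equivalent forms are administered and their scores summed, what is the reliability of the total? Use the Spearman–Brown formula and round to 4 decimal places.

ρ_k = kρ / (1 + (k−1)ρ) = 6·0.49 / (1 + 5·0.49) = 2.940 / 3.450 = 0.8522.

0.8522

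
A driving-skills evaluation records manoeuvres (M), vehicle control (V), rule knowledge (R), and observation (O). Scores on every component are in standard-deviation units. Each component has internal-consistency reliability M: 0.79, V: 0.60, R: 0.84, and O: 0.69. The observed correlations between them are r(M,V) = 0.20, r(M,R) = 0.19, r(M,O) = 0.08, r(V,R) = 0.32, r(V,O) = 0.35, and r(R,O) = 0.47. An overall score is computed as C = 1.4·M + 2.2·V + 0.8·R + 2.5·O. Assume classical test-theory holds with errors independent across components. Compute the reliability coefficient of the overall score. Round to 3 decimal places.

Var(C) = 1.4² + 2.2² + 0.8² + 2.5² + 2·[3.08·0.20 + 1.12·0.19 + 3.5·0.08 + 1.76·0.32 + 5.5·0.35 + 2·0.47] = 13.69 + 9.074 = 22.764.
Because errors are independent across components, Cov(Tᵢ,Tⱼ) = Cov(Xᵢ,Xⱼ); the off-diagonal part of the true-score variance is the same as above.
True-score variance = [1.4²·0.79 + 2.2²·0.60 + 0.8²·0.84 + 2.5²·0.69] + 9.074 = 9.3025 + 9.074 = 18.3765.
Reliability = 18.3765 / 22.764 = 0.807.

0.807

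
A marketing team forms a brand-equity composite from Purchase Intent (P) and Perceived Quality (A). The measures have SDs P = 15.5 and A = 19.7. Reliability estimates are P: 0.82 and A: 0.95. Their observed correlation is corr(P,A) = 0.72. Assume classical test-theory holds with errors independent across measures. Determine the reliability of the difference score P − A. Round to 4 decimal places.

Var(P−A) = 15.5² + 19.7² − 2·15.5·19.7·0.72 = 628.34 − 439.704 = 188.636.
With uncorrelated errors the cross-covariances are all true-score covariance, so they carry over unchanged; only the diagonal terms shrink to ρᵢσᵢ².
True-score variance = [15.5²·0.82 + 19.7²·0.95] − 439.704 = 565.69 − 439.704 = 125.986.
Reliability = 125.986 / 188.636 = 0.6679.

0.6679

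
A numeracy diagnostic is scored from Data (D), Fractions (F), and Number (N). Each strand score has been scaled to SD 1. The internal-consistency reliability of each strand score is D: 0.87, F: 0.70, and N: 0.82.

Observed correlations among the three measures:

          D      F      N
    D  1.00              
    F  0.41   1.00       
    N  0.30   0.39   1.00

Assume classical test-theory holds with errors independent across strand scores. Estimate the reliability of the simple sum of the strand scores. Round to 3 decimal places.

Var(D+F+N) = 3 + 2·[0.41 + 0.30 + 0.39] = 3 + 2.2 = 5.2.
With uncorrelated errors the cross-covariances are all true-score covariance, so they carry over unchanged; only the diagonal terms shrink to ρᵢσᵢ².
True-score variance = [0.87 + 0.70 + 0.82] + 2.2 = 2.39 + 2.2 = 4.59.
Reliability = 4.59 / 5.2 = 0.883.

0.883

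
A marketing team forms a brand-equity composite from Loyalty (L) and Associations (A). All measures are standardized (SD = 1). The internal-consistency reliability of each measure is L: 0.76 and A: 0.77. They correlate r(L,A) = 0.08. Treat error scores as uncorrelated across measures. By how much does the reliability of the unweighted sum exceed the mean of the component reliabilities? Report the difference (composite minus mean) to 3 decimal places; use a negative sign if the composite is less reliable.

0.017

Var(sum) = 2 + 0.16 = 2.16; true-score variance = 1.53 + 0.16 = 1.69; composite reliability = 0.7824.
Mean component reliability = 0.7650.
Difference = 0.7824 − 0.7650 = 0.017.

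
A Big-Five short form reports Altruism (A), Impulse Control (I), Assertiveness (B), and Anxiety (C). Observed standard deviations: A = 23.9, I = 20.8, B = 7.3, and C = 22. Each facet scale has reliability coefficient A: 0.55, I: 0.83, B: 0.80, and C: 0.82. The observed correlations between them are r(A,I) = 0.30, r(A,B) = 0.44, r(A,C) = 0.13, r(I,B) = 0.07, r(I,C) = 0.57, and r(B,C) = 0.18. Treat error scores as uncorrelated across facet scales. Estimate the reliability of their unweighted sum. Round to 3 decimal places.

0.843

Var(A+I+B+C) = 23.9² + 20.8² + 7.3² + 22² + 2·[23.9·20.8·0.30 + 23.9·7.3·0.44 + 23.9·22·0.13 + 20.8·7.3·0.07 + 20.8·22·0.57 + 7.3·22·0.18] = 1541.14 + 1189.25 = 2730.39.
With uncorrelated errors the cross-covariances are all true-score covariance, so they carry over unchanged; only the diagonal terms shrink to ρᵢσᵢ².
True-score variance = [23.9²·0.55 + 20.8²·0.83 + 7.3²·0.80 + 22²·0.82] + 1189.25 = 1112.77 + 1189.25 = 2302.02.
Reliability = 2302.02 / 2730.39 = 0.843.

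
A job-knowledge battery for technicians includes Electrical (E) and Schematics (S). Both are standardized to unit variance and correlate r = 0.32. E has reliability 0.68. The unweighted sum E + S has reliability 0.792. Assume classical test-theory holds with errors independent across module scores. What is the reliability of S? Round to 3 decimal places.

Var(E+S) = 2 + 2·0.32 = 2.640.
True-score variance = ρ_E + ρ_S + 2·0.32, so 0.792 = (0.68 + ρ_S + 0.64) / 2.640.
ρ_S = 0.792·2.640 − 0.68 − 0.64 = 0.771.

0.771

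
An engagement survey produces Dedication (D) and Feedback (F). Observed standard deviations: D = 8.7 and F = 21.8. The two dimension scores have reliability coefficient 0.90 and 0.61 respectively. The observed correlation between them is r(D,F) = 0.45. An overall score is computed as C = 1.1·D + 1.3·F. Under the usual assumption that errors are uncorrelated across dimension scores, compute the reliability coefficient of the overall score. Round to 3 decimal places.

0.717

Var(C) = 1.1²·8.7² + 1.3²·21.8² + 2·[1.43·8.7·21.8·0.45] = 894.74 + 244.092 = 1138.83.
Because errors are independent across components, Cov(Tᵢ,Tⱼ) = Cov(Xᵢ,Xⱼ); the off-diagonal part of the true-score variance is the same as above.
True-score variance = [1.1²·8.7²·0.90 + 1.3²·21.8²·0.61] + 244.092 = 572.351 + 244.092 = 816.444.
Reliability = 816.444 / 1138.83 = 0.717.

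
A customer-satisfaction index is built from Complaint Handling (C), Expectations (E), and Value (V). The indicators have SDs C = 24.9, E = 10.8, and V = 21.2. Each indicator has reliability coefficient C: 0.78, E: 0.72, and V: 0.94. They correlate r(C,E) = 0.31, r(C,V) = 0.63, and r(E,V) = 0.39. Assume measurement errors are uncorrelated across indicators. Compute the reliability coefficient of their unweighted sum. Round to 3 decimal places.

0.911

Var(C+E+V) = 24.9² + 10.8² + 21.2² + 2·[24.9·10.8·0.31 + 24.9·21.2·0.63 + 10.8·21.2·0.39] = 1186.09 + 1010.45 = 2196.54.
Because errors are independent across components, Cov(Tᵢ,Tⱼ) = Cov(Xᵢ,Xⱼ); the off-diagonal part of the true-score variance is the same as above.
True-score variance = [24.9²·0.78 + 10.8²·0.72 + 21.2²·0.94] + 1010.45 = 990.062 + 1010.45 = 2000.51.
Reliability = 2000.51 / 2196.54 = 0.911.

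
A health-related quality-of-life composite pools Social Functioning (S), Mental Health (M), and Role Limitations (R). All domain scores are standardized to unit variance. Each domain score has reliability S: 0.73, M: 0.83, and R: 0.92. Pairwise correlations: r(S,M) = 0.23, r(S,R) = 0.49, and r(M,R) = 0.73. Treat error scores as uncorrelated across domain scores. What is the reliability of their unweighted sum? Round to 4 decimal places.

0.9119

Var(S+M+R) = 3 + 2·[0.23 + 0.49 + 0.73] = 3 + 2.9 = 5.9.
Because errors are independent across components, Cov(Tᵢ,Tⱼ) = Cov(Xᵢ,Xⱼ); the off-diagonal part of the true-score variance is the same as above.
True-score variance = [0.73 + 0.83 + 0.92] + 2.9 = 2.48 + 2.9 = 5.38.
Reliability = 5.38 / 5.9 = 0.9119.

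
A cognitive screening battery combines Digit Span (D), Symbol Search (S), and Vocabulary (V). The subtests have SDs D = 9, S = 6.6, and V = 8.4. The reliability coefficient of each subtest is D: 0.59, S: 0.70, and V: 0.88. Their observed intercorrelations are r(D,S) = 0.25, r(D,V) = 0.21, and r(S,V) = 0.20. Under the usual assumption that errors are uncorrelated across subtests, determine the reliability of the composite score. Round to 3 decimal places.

0.804

Var(D+S+V) = 9² + 6.6² + 8.4² + 2·[9·6.6·0.25 + 9·8.4·0.21 + 6.6·8.4·0.20] = 195.12 + 83.628 = 278.748.
Because errors are independent across components, Cov(Tᵢ,Tⱼ) = Cov(Xᵢ,Xⱼ); the off-diagonal part of the true-score variance is the same as above.
True-score variance = [9²·0.59 + 6.6²·0.70 + 8.4²·0.88] + 83.628 = 140.375 + 83.628 = 224.003.
Reliability = 224.003 / 278.748 = 0.804.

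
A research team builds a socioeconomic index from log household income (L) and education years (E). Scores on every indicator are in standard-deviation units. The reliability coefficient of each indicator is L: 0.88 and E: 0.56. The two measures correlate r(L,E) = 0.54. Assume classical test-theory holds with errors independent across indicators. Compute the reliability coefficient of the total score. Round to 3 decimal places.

0.818

Var(L+E) = 2 + 2·[0.54] = 2 + 1.08 = 3.08.
Under uncorrelated errors the observed covariances equal the true-score covariances, so only the own-variance terms attenuate.
True-score variance = [0.88 + 0.56] + 1.08 = 1.44 + 1.08 = 2.52.
Reliability = 2.52 / 3.08 = 0.818.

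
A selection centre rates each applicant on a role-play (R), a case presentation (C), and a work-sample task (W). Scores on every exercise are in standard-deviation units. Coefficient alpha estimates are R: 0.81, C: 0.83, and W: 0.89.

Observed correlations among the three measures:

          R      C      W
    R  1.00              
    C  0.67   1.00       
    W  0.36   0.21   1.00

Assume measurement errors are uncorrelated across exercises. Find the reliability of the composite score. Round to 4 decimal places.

0.9142

Var(R+C+W) = 3 + 2·[0.67 + 0.36 + 0.21] = 3 + 2.48 = 5.48.
With uncorrelated errors the cross-covariances are all true-score covariance, so they carry over unchanged; only the diagonal terms shrink to ρᵢσᵢ².
True-score variance = [0.81 + 0.83 + 0.89] + 2.48 = 2.53 + 2.48 = 5.01.
Reliability = 5.01 / 5.48 = 0.9142.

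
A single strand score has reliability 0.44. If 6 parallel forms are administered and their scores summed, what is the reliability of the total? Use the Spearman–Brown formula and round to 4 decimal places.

ρ_k = kρ / (1 + (k−1)ρ) = 6·0.44 / (1 + 5·0.44) = 2.640 / 3.200 = 0.8250.

0.8250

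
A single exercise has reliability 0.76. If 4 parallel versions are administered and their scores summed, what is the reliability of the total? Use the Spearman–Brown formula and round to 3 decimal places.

ρ_k = kρ / (1 + (k−1)ρ) = 4·0.76 / (1 + 3·0.76) = 3.040 / 3.280 = 0.927.

0.927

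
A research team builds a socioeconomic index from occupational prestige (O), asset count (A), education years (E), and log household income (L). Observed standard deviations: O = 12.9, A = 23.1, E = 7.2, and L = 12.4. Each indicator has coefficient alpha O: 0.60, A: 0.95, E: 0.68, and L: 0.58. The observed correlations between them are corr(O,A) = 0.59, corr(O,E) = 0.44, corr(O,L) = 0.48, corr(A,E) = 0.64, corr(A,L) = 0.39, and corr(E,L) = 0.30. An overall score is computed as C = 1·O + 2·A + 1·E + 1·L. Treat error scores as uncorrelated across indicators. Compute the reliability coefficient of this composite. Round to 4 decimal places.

Var(C) = 12.9² + 2²·23.1² + 7.2² + 12.4² + 2·[2·12.9·23.1·0.59 + 12.9·7.2·0.44 + 12.9·12.4·0.48 + 2·23.1·7.2·0.64 + 2·23.1·12.4·0.39 + 7.2·12.4·0.30] = 2506.45 + 1864.75 = 4371.2.
Because errors are independent across components, Cov(Tᵢ,Tⱼ) = Cov(Xᵢ,Xⱼ); the off-diagonal part of the true-score variance is the same as above.
True-score variance = [12.9²·0.60 + 2²·23.1²·0.95 + 7.2²·0.68 + 12.4²·0.58] + 1864.75 = 2252 + 1864.75 = 4116.74.
Reliability = 4116.74 / 4371.2 = 0.9418.

0.9418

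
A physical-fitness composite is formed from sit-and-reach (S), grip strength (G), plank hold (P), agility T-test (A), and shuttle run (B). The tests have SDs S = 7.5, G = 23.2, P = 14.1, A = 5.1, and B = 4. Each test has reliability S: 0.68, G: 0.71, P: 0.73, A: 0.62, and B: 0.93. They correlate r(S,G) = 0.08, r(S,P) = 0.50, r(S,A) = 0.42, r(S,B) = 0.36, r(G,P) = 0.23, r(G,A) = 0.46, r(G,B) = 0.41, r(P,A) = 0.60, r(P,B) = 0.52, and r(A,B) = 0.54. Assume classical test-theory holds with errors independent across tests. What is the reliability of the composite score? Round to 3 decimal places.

Var(S+G+P+A+B) = 7.5² + 23.2² + 14.1² + 5.1² + 4² + 2·[7.5·23.2·0.08 + 7.5·14.1·0.50 + 7.5·5.1·0.42 + 7.5·4·0.36 + 23.2·14.1·0.23 + 23.2·5.1·0.46 + 23.2·4·0.41 + 14.1·5.1·0.60 + 14.1·4·0.52 + 5.1·4·0.54] = 835.31 + 689.726 = 1525.04.
Under uncorrelated errors the observed covariances equal the true-score covariances, so only the own-variance terms attenuate.
True-score variance = [7.5²·0.68 + 23.2²·0.71 + 14.1²·0.73 + 5.1²·0.62 + 4²·0.93] + 689.726 = 596.538 + 689.726 = 1286.26.
Reliability = 1286.26 / 1525.04 = 0.843.

0.843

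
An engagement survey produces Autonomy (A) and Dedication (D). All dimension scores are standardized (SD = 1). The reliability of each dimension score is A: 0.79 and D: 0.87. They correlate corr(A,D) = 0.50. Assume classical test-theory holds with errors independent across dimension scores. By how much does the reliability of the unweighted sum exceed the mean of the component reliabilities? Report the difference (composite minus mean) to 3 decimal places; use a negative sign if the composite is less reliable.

0.057

Var(sum) = 2 + 1 = 3; true-score variance = 1.66 + 1 = 2.66; composite reliability = 0.8867.
Mean component reliability = 0.8300.
Difference = 0.8867 − 0.8300 = 0.057.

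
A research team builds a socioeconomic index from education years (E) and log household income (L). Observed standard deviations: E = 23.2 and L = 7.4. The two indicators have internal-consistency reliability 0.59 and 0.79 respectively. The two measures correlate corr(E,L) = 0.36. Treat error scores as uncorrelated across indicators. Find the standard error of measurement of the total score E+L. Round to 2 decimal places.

Var(total) = 593 + 123.61 = 716.61.
True-score variance = 360.822 + 123.61 = 484.432, so reliability = 0.6760.
Error variance = 716.61 − 484.432 = 232.178; SEM = √232.178 = 15.24.

15.24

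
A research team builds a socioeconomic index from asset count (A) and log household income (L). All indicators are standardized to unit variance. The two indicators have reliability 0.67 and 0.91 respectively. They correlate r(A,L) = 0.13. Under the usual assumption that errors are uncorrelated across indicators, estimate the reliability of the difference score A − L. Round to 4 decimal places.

0.7586

Var(A−L) = 1 + 1 − 2·0.13 = 2 − 0.26 = 1.74.
With uncorrelated errors the cross-covariances are all true-score covariance, so they carry over unchanged; only the diagonal terms shrink to ρᵢσᵢ².
True-score variance = [0.67 + 0.91] − 0.26 = 1.58 − 0.26 = 1.32.
Reliability = 1.32 / 1.74 = 0.7586.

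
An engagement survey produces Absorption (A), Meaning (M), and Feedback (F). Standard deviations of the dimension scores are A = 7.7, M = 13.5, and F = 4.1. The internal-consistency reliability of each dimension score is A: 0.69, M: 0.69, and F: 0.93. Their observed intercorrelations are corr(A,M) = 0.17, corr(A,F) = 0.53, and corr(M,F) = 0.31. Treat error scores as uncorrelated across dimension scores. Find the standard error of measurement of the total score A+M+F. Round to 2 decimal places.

Var(total) = 258.35 + 103.124 = 361.474.
True-score variance = 182.296 + 103.124 = 285.42, so reliability = 0.7896.
Error variance = 361.474 − 285.42 = 76.0541; SEM = √76.0541 = 8.72.

8.72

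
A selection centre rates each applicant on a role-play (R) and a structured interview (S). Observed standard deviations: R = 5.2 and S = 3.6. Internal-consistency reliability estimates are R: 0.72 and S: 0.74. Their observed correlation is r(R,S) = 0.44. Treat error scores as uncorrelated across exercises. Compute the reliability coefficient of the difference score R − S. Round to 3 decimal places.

0.535

Var(R−S) = 5.2² + 3.6² − 2·5.2·3.6·0.44 = 40 − 16.4736 = 23.5264.
Under uncorrelated errors the observed covariances equal the true-score covariances, so only the own-variance terms attenuate.
True-score variance = [5.2²·0.72 + 3.6²·0.74] − 16.4736 = 29.0592 − 16.4736 = 12.5856.
Reliability = 12.5856 / 23.5264 = 0.535.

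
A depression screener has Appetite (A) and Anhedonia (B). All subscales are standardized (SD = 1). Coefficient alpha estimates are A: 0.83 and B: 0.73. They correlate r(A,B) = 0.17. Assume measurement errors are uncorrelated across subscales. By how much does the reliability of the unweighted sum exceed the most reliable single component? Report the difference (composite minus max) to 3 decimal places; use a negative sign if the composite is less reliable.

Var(sum) = 2 + 0.34 = 2.34; true-score variance = 1.56 + 0.34 = 1.9; composite reliability = 0.8120.
Max component reliability = 0.8300.
Difference = 0.8120 − 0.8300 = -0.018.

-0.018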